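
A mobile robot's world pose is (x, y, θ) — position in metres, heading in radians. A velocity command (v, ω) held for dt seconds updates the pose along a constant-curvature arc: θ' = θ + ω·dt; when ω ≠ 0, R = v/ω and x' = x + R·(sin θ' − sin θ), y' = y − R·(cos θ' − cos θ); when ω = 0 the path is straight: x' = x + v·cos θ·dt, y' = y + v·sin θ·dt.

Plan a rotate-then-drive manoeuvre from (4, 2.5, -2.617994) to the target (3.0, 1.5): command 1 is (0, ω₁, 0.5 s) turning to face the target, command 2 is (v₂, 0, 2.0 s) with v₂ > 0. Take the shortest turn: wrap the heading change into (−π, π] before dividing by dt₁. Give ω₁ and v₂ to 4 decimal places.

heading to target = atan2(1.5−2.5, 3−4) = -2.3562
Δθ = wrap(-2.3562 − -2.6180) = 0.2618; ω₁ = Δθ/dt₁ = 0.5236
distance = √((3−4)² + (1.5−2.5)²) = 1.4142; v₂ = distance/dt₂ = 0.7071

ω₁ = 0.5236, v₂ = 0.7071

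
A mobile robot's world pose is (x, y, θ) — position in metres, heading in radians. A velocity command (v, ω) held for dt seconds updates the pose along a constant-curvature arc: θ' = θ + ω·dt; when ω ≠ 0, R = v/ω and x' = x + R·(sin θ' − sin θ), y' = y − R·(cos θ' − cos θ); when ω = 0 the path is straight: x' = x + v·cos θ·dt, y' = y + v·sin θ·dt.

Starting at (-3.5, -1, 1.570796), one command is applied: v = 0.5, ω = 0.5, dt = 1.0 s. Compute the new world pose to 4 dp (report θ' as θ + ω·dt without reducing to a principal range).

θ' = 1.5708 + 0.5·1.0 = 2.0708
R = v/ω = 0.5/0.5 = 1.0000
x' = -3.5 + 1.0000·(sin 2.0708 − sin 1.5708) = -3.6224
y' = -1 − 1.0000·(cos 2.0708 − cos 1.5708) = -0.5206

(-3.6224, -0.5206, 2.0708)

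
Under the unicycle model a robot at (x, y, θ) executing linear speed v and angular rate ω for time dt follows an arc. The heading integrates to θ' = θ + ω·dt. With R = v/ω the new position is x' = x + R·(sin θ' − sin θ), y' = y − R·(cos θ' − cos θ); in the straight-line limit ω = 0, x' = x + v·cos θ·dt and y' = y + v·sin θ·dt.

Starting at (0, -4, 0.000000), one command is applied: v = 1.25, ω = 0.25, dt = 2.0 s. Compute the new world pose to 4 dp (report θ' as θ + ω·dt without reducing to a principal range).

(2.3971, -3.3879, 0.5000)

θ' = 0.0000 + 0.25·2.0 = 0.5000
R = v/ω = 1.25/0.25 = 5.0000
x' = 0 + 5.0000·(sin 0.5000 − sin 0.0000) = 2.3971
y' = -4 − 5.0000·(cos 0.5000 − cos 0.0000) = -3.3879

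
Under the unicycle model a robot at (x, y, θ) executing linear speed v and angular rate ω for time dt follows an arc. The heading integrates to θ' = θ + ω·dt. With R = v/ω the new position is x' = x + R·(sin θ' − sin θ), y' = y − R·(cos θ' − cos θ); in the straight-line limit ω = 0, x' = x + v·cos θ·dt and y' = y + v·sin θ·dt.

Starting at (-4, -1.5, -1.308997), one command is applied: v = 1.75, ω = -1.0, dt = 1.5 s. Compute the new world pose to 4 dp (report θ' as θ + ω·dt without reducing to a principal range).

θ' = -1.3090 + -1.0·1.5 = -2.8090
R = v/ω = 1.75/-1.0 = -1.7500
x' = -4 + -1.7500·(sin -2.8090 − sin -1.3090) = -5.1190
y' = -1.5 − -1.7500·(cos -2.8090 − cos -1.3090) = -3.6070

(-5.1190, -3.6070, -2.8090)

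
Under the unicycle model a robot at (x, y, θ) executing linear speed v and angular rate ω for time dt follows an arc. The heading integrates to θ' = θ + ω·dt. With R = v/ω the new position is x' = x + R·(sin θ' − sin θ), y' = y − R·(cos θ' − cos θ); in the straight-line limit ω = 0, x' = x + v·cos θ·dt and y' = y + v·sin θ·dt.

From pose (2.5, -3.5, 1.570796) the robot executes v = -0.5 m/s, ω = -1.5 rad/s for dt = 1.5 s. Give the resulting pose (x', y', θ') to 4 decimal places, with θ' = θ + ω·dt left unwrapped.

θ' = 1.5708 + -1.5·1.5 = -0.6792
R = v/ω = -0.5/-1.5 = 0.3333
x' = 2.5 + 0.3333·(sin -0.6792 − sin 1.5708) = 1.9573
y' = -3.5 − 0.3333·(cos -0.6792 − cos 1.5708) = -3.7594

(1.9573, -3.7594, -0.6792)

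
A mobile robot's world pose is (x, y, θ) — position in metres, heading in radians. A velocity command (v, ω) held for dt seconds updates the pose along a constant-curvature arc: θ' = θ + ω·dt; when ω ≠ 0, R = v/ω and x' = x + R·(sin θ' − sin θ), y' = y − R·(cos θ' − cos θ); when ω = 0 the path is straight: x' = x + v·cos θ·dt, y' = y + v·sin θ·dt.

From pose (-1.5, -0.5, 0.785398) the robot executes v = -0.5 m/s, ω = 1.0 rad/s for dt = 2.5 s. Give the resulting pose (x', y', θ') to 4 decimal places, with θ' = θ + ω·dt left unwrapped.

θ' = 0.7854 + 1.0·2.5 = 3.2854
R = v/ω = -0.5/1.0 = -0.5000
x' = -1.5 + -0.5000·(sin 3.2854 − sin 0.7854) = -1.0748
y' = -0.5 − -0.5000·(cos 3.2854 − cos 0.7854) = -1.3484

(-1.0748, -1.3484, 3.2854)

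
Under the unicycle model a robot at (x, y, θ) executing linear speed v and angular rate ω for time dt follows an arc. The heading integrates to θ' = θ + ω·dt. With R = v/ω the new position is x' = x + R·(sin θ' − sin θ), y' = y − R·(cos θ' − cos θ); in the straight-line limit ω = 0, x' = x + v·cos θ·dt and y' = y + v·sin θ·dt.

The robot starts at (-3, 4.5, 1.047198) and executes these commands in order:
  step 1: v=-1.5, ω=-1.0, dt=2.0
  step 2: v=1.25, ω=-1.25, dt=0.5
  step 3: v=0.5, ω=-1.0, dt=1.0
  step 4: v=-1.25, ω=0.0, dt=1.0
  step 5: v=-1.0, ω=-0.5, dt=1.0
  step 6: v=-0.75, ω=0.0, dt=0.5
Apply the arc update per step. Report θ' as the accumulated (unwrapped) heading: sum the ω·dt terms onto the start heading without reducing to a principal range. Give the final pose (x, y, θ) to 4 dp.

(-3.1974, 4.3727, -3.0778)

step 1: θ'=-0.9528 (R=1.5000) → pose (-5.5216, 4.3809, -0.9528)
step 2: θ'=-1.5778 (R=-1.0000) → pose (-5.3367, 3.7945, -1.5778)
step 3: θ'=-2.5778 (R=-0.5000) → pose (-5.5695, 3.3754, -2.5778)
step 4: θ'=-2.5778 (straight) → pose (-4.5129, 4.0434, -2.5778)
step 5: θ'=-3.0778 (R=2.0000) → pose (-3.5716, 4.3488, -3.0778)
step 6: θ'=-3.0778 (straight) → pose (-3.1974, 4.3727, -3.0778)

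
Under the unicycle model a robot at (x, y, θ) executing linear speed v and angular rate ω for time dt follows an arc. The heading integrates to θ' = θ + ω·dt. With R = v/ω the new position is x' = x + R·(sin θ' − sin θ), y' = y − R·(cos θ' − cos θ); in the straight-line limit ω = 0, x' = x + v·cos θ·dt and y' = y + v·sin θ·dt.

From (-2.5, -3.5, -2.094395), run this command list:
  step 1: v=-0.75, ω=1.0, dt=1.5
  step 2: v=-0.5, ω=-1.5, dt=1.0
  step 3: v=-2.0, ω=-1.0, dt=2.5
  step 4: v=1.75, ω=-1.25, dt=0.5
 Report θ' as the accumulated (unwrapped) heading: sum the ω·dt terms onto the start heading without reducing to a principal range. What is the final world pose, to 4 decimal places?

step 1: θ'=-0.5944 (R=-0.7500) → pose (-2.7295, -2.5036, -0.5944)
step 2: θ'=-2.0944 (R=0.3333) → pose (-2.8315, -2.0608, -2.0944)
step 3: θ'=-4.5944 (R=2.0000) → pose (0.8866, -2.8254, -4.5944)
step 4: θ'=-5.2194 (R=-1.4000) → pose (1.0530, -1.9808, -5.2194)

(1.0530, -1.9808, -5.2194)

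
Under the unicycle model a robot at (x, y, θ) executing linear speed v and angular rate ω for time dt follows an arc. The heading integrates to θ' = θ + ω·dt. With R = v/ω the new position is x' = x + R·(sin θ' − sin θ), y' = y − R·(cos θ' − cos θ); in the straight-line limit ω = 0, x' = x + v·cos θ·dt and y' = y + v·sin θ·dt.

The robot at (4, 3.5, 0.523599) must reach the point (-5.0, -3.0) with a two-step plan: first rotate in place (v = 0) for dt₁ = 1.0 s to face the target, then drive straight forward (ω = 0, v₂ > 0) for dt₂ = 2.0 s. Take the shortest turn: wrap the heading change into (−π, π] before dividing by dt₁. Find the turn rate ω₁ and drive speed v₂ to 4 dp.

heading to target = atan2(-3−3.5, -5−4) = -2.5161
Δθ = wrap(-2.5161 − 0.5236) = -3.0397; ω₁ = Δθ/dt₁ = -3.0397
distance = √((-5−4)² + (-3−3.5)²) = 11.1018; v₂ = distance/dt₂ = 5.5509

ω₁ = -3.0397, v₂ = 5.5509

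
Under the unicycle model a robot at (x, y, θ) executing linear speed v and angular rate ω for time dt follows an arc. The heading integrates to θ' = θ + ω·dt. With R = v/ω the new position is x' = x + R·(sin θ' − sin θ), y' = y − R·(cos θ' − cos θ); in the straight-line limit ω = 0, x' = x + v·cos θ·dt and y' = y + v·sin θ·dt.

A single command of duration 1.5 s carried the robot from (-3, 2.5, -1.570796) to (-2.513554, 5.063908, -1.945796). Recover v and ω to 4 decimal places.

Δθ = -1.945796 − -1.570796 = -0.375000
ω = Δθ/dt = -0.375000/1.5 = -0.2500
R = −Δy/(cos θ' − cos θ) = 7.0000
v = R·ω = 7.0000·-0.2500 = -1.7500

v = -1.7500, ω = -0.2500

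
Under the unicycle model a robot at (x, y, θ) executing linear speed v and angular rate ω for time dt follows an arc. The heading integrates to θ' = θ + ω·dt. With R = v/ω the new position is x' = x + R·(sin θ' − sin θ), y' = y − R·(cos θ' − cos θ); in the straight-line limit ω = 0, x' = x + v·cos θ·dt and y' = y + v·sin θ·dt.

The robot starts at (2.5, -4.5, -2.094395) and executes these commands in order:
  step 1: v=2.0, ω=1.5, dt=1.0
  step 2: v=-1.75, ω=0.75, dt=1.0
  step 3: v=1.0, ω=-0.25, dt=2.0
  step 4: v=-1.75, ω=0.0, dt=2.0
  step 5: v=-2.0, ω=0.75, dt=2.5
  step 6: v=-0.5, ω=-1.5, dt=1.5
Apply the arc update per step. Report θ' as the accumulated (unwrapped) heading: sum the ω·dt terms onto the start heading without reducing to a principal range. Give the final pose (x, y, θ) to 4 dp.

(-4.2019, -7.5444, -0.7194)

step 1: θ'=-0.5944 (R=1.3333) → pose (2.9080, -6.2713, -0.5944)
step 2: θ'=0.1556 (R=-2.3333) → pose (1.2397, -5.8993, 0.1556)
step 3: θ'=-0.3444 (R=-4.0000) → pose (3.2101, -6.0859, -0.3444)
step 4: θ'=-0.3444 (straight) → pose (-0.0843, -4.9042, -0.3444)
step 5: θ'=1.5306 (R=-2.6667) → pose (-3.6492, -7.3071, 1.5306)
step 6: θ'=-0.7194 (R=0.3333) → pose (-4.2019, -7.5444, -0.7194)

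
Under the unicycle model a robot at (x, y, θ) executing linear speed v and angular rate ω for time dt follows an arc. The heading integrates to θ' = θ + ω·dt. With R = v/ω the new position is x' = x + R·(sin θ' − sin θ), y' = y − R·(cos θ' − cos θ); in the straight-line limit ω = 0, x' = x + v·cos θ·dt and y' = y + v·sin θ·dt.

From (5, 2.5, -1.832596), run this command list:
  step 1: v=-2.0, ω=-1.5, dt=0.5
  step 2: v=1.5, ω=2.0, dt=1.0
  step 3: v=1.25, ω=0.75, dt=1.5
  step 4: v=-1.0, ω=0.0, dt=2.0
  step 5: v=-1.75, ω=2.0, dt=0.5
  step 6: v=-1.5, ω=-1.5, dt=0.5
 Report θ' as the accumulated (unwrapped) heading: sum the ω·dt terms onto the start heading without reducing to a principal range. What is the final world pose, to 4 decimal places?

(4.9197, -0.4433, 0.7924)

step 1: θ'=-2.5826 (R=1.3333) → pose (5.5808, 3.2853, -2.5826)
step 2: θ'=-0.5826 (R=0.7500) → pose (5.5659, 2.0232, -0.5826)
step 3: θ'=0.5424 (R=1.6667) → pose (7.3432, 1.9875, 0.5424)
step 4: θ'=0.5424 (straight) → pose (5.6303, 0.9551, 0.5424)
step 5: θ'=1.5424 (R=-0.8750) → pose (5.2073, 0.2305, 1.5424)
step 6: θ'=0.7924 (R=1.0000) → pose (4.9197, -0.4433, 0.7924)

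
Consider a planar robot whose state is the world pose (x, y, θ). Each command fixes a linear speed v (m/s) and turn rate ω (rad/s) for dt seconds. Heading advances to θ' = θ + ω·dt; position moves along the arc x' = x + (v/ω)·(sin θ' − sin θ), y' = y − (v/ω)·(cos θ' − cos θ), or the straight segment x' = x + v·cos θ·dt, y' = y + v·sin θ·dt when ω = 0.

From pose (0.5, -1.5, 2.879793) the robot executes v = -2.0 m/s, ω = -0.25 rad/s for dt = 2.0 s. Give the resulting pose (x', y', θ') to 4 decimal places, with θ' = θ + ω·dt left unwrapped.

(3.9512, -3.4386, 2.3798)

θ' = 2.8798 + -0.25·2.0 = 2.3798
R = v/ω = -2.0/-0.25 = 8.0000
x' = 0.5 + 8.0000·(sin 2.3798 − sin 2.8798) = 3.9512
y' = -1.5 − 8.0000·(cos 2.3798 − cos 2.8798) = -3.4386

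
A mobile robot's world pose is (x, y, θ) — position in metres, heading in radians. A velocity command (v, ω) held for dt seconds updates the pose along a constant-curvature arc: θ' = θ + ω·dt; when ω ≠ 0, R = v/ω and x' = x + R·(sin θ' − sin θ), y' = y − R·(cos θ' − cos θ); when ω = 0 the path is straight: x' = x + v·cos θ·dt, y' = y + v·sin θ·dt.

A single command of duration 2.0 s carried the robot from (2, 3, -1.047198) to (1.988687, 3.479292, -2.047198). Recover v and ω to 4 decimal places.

v = -0.2500, ω = -0.5000

Δθ = -2.047198 − -1.047198 = -1.000000
ω = Δθ/dt = -1.000000/2.0 = -0.5000
R = −Δy/(cos θ' − cos θ) = 0.5000
v = R·ω = 0.5000·-0.5000 = -0.2500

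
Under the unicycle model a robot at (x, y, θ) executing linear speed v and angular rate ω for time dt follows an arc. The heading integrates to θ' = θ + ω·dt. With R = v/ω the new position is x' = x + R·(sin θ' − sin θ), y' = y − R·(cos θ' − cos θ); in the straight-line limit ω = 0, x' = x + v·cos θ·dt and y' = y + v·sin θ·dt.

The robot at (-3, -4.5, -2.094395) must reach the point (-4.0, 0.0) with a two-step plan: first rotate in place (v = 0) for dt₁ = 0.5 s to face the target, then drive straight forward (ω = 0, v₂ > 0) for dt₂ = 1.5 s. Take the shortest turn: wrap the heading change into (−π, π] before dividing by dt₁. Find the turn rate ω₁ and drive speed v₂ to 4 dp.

ω₁ = -4.7987, v₂ = 3.0732

heading to target = atan2(0−-4.5, -4−-3) = 1.7895
Δθ = wrap(1.7895 − -2.0944) = -2.3993; ω₁ = Δθ/dt₁ = -4.7987
distance = √((-4−-3)² + (0−-4.5)²) = 4.6098; v₂ = distance/dt₂ = 3.0732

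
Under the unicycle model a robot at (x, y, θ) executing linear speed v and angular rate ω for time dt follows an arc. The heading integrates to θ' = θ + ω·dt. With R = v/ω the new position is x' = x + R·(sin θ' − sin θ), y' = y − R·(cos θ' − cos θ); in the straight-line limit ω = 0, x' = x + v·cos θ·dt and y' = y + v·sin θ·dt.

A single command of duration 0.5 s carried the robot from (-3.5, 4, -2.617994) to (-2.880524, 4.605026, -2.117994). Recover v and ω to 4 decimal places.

Δθ = -2.117994 − -2.617994 = 0.500000
ω = Δθ/dt = 0.500000/0.5 = 1.0000
R = Δx/(sin θ' − sin θ) = -1.7500
v = R·ω = -1.7500·1.0000 = -1.7500

v = -1.7500, ω = 1.0000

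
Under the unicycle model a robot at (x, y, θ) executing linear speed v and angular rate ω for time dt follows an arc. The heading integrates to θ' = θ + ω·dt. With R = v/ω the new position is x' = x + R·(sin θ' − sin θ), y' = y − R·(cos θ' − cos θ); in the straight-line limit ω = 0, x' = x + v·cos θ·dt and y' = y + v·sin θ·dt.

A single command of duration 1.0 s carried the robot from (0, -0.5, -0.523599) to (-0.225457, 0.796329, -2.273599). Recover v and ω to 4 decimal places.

v = -1.5000, ω = -1.7500

Δθ = -2.273599 − -0.523599 = -1.750000
ω = Δθ/dt = -1.750000/1.0 = -1.7500
R = −Δy/(cos θ' − cos θ) = 0.8571
v = R·ω = 0.8571·-1.7500 = -1.5000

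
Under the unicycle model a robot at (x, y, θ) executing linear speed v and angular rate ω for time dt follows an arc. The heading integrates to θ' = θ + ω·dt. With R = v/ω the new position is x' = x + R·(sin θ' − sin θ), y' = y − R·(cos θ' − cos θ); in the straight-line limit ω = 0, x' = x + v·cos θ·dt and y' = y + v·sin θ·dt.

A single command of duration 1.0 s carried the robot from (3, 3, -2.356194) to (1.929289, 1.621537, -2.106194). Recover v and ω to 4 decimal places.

v = 1.7500, ω = 0.2500

Δθ = -2.106194 − -2.356194 = 0.250000
ω = Δθ/dt = 0.250000/1.0 = 0.2500
R = −Δy/(cos θ' − cos θ) = 7.0000
v = R·ω = 7.0000·0.2500 = 1.7500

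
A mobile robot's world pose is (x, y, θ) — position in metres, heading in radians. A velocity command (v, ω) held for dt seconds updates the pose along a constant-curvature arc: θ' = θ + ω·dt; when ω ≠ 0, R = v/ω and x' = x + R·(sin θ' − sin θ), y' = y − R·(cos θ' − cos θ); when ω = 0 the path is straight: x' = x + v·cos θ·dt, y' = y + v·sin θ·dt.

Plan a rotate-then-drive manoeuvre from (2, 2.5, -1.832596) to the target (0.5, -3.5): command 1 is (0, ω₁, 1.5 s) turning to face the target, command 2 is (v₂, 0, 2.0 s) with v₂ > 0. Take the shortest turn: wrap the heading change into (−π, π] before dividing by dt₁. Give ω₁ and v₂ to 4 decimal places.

ω₁ = 0.0112, v₂ = 3.0923

heading to target = atan2(-3.5−2.5, 0.5−2) = -1.8158
Δθ = wrap(-1.8158 − -1.8326) = 0.0168; ω₁ = Δθ/dt₁ = 0.0112
distance = √((0.5−2)² + (-3.5−2.5)²) = 6.1847; v₂ = distance/dt₂ = 3.0923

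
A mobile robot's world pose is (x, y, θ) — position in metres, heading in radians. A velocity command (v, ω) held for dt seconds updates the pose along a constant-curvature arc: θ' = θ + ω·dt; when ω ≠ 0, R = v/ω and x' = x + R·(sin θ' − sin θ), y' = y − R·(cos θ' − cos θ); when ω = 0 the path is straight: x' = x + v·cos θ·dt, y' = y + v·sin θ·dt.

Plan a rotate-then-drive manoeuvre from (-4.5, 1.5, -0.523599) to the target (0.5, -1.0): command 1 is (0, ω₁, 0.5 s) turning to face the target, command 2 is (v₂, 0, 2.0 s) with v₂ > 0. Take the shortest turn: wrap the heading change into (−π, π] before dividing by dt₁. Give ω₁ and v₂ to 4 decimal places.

ω₁ = 0.1199, v₂ = 2.7951

heading to target = atan2(-1−1.5, 0.5−-4.5) = -0.4636
Δθ = wrap(-0.4636 − -0.5236) = 0.0600; ω₁ = Δθ/dt₁ = 0.1199
distance = √((0.5−-4.5)² + (-1−1.5)²) = 5.5902; v₂ = distance/dt₂ = 2.7951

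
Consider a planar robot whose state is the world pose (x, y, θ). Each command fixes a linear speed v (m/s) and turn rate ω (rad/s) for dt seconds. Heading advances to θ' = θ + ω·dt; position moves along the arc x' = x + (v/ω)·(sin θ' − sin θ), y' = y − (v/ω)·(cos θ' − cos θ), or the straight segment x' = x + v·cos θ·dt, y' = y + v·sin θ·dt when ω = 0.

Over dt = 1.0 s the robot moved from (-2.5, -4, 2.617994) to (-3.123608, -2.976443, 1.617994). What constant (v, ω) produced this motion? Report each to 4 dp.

v = 1.2500, ω = -1.0000

Δθ = 1.617994 − 2.617994 = -1.000000
ω = Δθ/dt = -1.000000/1.0 = -1.0000
R = −Δy/(cos θ' − cos θ) = -1.2500
v = R·ω = -1.2500·-1.0000 = 1.2500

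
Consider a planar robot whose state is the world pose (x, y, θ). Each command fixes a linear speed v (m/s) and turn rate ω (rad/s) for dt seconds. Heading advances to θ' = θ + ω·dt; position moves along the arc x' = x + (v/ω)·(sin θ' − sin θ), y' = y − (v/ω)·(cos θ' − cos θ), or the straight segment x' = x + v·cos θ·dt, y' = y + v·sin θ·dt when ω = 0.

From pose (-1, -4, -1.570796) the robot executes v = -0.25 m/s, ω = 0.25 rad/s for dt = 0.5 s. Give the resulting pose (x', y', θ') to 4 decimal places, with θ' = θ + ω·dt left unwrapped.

(-1.0078, -3.8753, -1.4458)

θ' = -1.5708 + 0.25·0.5 = -1.4458
R = v/ω = -0.25/0.25 = -1.0000
x' = -1 + -1.0000·(sin -1.4458 − sin -1.5708) = -1.0078
y' = -4 − -1.0000·(cos -1.4458 − cos -1.5708) = -3.8753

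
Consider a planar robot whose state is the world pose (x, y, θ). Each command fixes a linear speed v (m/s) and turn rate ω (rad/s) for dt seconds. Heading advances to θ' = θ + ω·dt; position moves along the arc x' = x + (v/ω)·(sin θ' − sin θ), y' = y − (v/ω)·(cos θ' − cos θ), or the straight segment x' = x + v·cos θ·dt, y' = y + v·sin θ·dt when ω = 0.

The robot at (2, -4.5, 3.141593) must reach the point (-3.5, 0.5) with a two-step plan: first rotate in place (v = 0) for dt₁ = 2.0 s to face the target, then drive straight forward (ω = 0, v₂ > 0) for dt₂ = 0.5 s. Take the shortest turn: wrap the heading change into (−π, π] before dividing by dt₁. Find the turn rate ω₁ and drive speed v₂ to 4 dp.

ω₁ = -0.3689, v₂ = 14.8661

heading to target = atan2(0.5−-4.5, -3.5−2) = 2.4038
Δθ = wrap(2.4038 − 3.1416) = -0.7378; ω₁ = Δθ/dt₁ = -0.3689
distance = √((-3.5−2)² + (0.5−-4.5)²) = 7.4330; v₂ = distance/dt₂ = 14.8661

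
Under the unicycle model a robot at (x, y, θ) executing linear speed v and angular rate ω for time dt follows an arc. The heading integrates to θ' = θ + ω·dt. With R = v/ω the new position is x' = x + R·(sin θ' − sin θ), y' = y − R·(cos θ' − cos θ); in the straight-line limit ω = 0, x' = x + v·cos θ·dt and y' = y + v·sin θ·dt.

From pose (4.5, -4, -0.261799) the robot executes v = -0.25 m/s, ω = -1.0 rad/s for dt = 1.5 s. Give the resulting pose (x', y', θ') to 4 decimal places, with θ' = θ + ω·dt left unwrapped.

(4.3193, -3.7111, -1.7618)

θ' = -0.2618 + -1.0·1.5 = -1.7618
R = v/ω = -0.25/-1.0 = 0.2500
x' = 4.5 + 0.2500·(sin -1.7618 − sin -0.2618) = 4.3193
y' = -4 − 0.2500·(cos -1.7618 − cos -0.2618) = -3.7111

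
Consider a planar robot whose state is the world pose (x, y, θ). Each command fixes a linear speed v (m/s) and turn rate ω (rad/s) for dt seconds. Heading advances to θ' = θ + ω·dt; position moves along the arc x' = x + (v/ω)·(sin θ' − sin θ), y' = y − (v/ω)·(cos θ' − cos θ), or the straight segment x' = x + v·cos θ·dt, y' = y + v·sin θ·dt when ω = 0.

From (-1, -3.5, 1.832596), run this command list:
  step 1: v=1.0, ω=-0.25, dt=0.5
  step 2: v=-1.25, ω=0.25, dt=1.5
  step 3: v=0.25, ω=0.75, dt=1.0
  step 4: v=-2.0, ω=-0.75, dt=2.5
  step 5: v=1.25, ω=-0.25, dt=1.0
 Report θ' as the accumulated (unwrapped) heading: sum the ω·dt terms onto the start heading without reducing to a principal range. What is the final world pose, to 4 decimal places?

step 1: θ'=1.7076 (R=-4.0000) → pose (-1.0989, -3.0102, 1.7076)
step 2: θ'=2.0826 (R=-5.0000) → pose (-0.5050, -4.7771, 2.0826)
step 3: θ'=2.8326 (R=0.3333) → pose (-0.6942, -4.6228, 2.8326)
step 4: θ'=0.9576 (R=2.6667) → pose (0.6757, -8.6978, 0.9576)
step 5: θ'=0.7076 (R=-5.0000) → pose (1.5147, -7.7756, 0.7076)

(1.5147, -7.7756, 0.7076)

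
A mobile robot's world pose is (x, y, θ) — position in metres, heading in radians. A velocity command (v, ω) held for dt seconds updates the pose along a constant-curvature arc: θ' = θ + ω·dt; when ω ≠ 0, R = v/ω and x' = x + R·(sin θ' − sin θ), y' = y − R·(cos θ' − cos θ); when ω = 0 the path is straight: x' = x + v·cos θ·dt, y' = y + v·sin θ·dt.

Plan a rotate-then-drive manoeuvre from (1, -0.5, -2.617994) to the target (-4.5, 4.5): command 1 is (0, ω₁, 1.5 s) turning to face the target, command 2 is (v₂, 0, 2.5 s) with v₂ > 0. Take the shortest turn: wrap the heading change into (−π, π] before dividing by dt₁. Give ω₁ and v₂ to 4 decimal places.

ω₁ = -0.8409, v₂ = 2.9732

heading to target = atan2(4.5−-0.5, -4.5−1) = 2.4038
Δθ = wrap(2.4038 − -2.6180) = -1.2614; ω₁ = Δθ/dt₁ = -0.8409
distance = √((-4.5−1)² + (4.5−-0.5)²) = 7.4330; v₂ = distance/dt₂ = 2.9732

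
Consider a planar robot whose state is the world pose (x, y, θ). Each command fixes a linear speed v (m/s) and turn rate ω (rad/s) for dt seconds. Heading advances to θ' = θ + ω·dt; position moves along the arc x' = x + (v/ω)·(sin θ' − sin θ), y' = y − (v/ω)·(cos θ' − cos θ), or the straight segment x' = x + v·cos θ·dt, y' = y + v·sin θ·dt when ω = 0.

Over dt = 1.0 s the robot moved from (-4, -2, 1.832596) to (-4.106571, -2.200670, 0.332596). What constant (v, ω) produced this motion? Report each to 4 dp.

v = -0.2500, ω = -1.5000

Δθ = 0.332596 − 1.832596 = -1.500000
ω = Δθ/dt = -1.500000/1.0 = -1.5000
R = −Δy/(cos θ' − cos θ) = 0.1667
v = R·ω = 0.1667·-1.5000 = -0.2500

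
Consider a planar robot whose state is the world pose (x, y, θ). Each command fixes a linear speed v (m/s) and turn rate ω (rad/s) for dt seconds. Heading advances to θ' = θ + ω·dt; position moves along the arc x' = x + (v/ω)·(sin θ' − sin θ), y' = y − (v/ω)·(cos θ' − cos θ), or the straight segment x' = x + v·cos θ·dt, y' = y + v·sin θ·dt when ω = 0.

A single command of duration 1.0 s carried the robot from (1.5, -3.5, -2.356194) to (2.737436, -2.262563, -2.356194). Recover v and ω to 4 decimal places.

v = -1.7500, ω = 0.0000

Δθ = -2.356194 − -2.356194 = 0.000000
ω = Δθ/dt = 0.000000/1.0 = 0.0000
ω = 0 → v = (Δx·cos θ + Δy·sin θ)/dt = -1.7500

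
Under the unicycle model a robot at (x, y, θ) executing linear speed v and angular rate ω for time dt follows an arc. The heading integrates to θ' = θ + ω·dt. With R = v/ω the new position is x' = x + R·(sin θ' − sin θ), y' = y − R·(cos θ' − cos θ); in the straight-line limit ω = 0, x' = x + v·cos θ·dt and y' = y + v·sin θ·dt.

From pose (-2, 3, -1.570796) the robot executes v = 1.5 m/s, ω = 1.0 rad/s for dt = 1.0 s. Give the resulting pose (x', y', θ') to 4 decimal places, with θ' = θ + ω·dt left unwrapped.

(-1.3105, 1.7378, -0.5708)

θ' = -1.5708 + 1.0·1.0 = -0.5708
R = v/ω = 1.5/1.0 = 1.5000
x' = -2 + 1.5000·(sin -0.5708 − sin -1.5708) = -1.3105
y' = 3 − 1.5000·(cos -0.5708 − cos -1.5708) = 1.7378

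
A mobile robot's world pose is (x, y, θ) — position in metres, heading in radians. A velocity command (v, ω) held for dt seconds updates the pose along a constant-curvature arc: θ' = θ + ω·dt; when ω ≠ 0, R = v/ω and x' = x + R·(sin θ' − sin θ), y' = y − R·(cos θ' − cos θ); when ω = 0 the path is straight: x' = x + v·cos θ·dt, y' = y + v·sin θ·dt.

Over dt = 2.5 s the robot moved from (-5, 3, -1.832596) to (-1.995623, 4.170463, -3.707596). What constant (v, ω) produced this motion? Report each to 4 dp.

v = -1.5000, ω = -0.7500

Δθ = -3.707596 − -1.832596 = -1.875000
ω = Δθ/dt = -1.875000/2.5 = -0.7500
R = Δx/(sin θ' − sin θ) = 2.0000
v = R·ω = 2.0000·-0.7500 = -1.5000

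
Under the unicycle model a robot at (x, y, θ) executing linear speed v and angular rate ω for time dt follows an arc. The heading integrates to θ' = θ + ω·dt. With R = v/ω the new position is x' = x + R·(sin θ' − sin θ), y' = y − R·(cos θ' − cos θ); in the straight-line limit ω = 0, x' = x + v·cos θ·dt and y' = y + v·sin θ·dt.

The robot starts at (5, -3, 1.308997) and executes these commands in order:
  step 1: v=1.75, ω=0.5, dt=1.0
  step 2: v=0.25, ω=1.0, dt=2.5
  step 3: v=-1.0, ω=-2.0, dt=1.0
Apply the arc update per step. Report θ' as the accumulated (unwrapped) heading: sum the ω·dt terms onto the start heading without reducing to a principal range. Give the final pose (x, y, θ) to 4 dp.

step 1: θ'=1.8090 (R=3.5000) → pose (5.0204, -1.2683, 1.8090)
step 2: θ'=4.3090 (R=0.2500) → pose (4.5476, -1.2291, 4.3090)
step 3: θ'=2.3090 (R=0.5000) → pose (5.3773, -1.0889, 2.3090)

(5.3773, -1.0889, 2.3090)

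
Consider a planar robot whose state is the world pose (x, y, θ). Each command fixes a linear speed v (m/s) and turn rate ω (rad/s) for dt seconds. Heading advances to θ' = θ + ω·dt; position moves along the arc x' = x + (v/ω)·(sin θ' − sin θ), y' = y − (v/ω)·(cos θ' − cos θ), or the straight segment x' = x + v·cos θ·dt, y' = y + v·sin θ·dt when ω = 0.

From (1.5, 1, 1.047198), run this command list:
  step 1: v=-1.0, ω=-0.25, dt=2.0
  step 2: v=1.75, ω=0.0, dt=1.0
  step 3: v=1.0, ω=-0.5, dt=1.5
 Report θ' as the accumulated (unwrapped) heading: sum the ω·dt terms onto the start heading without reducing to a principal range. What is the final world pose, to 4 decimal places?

step 1: θ'=0.5472 (R=4.0000) → pose (0.1171, -0.4159, 0.5472)
step 2: θ'=0.5472 (straight) → pose (1.6116, 0.4946, 0.5472)
step 3: θ'=-0.2028 (R=-2.0000) → pose (3.0550, 0.7456, -0.2028)

(3.0550, 0.7456, -0.2028)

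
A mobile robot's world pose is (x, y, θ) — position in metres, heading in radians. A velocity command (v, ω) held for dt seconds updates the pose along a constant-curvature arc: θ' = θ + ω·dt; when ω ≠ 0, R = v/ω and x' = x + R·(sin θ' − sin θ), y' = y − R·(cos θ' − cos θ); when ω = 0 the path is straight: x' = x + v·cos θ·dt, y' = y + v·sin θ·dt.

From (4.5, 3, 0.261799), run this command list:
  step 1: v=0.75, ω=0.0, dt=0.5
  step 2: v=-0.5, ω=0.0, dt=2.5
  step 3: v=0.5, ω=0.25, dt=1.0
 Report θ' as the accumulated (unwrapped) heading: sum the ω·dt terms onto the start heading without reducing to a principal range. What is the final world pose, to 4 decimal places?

step 1: θ'=0.2618 (straight) → pose (4.8622, 3.0971, 0.2618)
step 2: θ'=0.2618 (straight) → pose (3.6548, 2.7735, 0.2618)
step 3: θ'=0.5118 (R=2.0000) → pose (4.1167, 2.9617, 0.5118)

(4.1167, 2.9617, 0.5118)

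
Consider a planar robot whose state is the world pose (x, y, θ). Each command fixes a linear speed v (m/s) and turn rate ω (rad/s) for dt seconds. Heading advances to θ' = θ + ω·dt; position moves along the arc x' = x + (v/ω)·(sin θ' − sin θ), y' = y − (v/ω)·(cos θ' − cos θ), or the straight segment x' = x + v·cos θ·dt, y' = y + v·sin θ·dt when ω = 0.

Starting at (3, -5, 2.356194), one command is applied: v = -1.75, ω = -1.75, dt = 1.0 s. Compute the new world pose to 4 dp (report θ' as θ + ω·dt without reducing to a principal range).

θ' = 2.3562 + -1.75·1.0 = 0.6062
R = v/ω = -1.75/-1.75 = 1.0000
x' = 3 + 1.0000·(sin 0.6062 − sin 2.3562) = 2.8626
y' = -5 − 1.0000·(cos 0.6062 − cos 2.3562) = -6.5289

(2.8626, -6.5289, 0.6062)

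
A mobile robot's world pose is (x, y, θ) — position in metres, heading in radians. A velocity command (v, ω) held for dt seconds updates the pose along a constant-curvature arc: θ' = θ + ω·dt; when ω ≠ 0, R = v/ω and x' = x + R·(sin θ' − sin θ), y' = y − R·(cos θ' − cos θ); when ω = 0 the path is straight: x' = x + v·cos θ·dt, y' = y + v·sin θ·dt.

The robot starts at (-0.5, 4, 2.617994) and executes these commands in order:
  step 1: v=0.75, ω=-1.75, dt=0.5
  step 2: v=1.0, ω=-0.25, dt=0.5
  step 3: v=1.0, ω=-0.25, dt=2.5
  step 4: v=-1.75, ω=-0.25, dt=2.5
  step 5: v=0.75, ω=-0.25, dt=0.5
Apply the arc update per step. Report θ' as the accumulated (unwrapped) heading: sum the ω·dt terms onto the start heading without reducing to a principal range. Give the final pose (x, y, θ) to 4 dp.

step 1: θ'=1.7430 (R=-0.4286) → pose (-0.7079, 4.2977, 1.7430)
step 2: θ'=1.6180 (R=-4.0000) → pose (-0.7627, 4.7944, 1.6180)
step 3: θ'=0.9930 (R=-4.0000) → pose (-0.1178, 7.1678, 0.9930)
step 4: θ'=0.3680 (R=7.0000) → pose (-3.4632, 4.4598, 0.3680)
step 5: θ'=0.2430 (R=-3.0000) → pose (-3.1058, 4.5725, 0.2430)

(-3.1058, 4.5725, 0.2430)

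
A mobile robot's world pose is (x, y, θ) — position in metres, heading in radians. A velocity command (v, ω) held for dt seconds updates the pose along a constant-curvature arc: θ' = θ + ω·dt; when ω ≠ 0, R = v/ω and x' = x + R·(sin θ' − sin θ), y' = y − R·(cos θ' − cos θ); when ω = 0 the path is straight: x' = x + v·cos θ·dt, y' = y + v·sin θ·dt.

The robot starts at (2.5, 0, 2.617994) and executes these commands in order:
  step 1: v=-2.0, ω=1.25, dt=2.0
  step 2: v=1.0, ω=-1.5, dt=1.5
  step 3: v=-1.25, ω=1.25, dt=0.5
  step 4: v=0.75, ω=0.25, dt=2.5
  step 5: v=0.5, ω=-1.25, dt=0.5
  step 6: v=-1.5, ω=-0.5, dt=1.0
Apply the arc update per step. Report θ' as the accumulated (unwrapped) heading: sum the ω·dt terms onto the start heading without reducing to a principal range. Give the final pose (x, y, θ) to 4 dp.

step 1: θ'=5.1180 (R=-1.6000) → pose (4.7702, 2.0170, 5.1180)
step 2: θ'=2.8680 (R=-0.6667) → pose (3.9775, 1.1120, 2.8680)
step 3: θ'=3.4930 (R=-1.0000) → pose (4.5919, 1.1360, 3.4930)
step 4: θ'=4.1180 (R=3.0000) → pose (3.1391, -0.0007, 4.1180)
step 5: θ'=3.4930 (R=-0.4000) → pose (2.9454, -0.1523, 3.4930)
step 6: θ'=2.9930 (R=3.0000) → pose (4.4222, -0.0020, 2.9930)

(4.4222, -0.0020, 2.9930)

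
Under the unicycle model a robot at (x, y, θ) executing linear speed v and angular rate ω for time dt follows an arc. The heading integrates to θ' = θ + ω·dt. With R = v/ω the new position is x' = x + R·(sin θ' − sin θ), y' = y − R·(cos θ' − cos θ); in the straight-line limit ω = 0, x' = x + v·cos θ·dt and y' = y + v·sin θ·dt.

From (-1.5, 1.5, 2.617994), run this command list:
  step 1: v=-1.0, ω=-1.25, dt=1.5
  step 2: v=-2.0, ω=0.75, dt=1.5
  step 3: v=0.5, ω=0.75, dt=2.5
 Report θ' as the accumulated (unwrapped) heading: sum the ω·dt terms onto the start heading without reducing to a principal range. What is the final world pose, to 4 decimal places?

step 1: θ'=0.7430 (R=0.8000) → pose (-1.3588, 0.2180, 0.7430)
step 2: θ'=1.8680 (R=-2.6667) → pose (-2.1046, -2.5267, 1.8680)
step 3: θ'=3.7430 (R=0.6667) → pose (-3.1192, -2.1723, 3.7430)

(-3.1192, -2.1723, 3.7430)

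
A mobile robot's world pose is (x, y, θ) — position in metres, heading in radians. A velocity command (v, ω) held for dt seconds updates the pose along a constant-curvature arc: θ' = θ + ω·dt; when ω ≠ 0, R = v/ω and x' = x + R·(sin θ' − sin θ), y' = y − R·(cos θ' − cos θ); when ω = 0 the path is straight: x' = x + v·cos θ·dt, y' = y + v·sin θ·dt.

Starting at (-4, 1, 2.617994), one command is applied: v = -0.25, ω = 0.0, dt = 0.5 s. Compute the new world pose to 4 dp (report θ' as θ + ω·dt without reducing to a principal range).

(-3.8917, 0.9375, 2.6180)

θ' = 2.6180 + 0.0·0.5 = 2.6180
ω = 0 → straight: x' = -4 + -0.25·cos(2.6180)·0.5 = -3.8917
y' = 1 + -0.25·sin(2.6180)·0.5 = 0.9375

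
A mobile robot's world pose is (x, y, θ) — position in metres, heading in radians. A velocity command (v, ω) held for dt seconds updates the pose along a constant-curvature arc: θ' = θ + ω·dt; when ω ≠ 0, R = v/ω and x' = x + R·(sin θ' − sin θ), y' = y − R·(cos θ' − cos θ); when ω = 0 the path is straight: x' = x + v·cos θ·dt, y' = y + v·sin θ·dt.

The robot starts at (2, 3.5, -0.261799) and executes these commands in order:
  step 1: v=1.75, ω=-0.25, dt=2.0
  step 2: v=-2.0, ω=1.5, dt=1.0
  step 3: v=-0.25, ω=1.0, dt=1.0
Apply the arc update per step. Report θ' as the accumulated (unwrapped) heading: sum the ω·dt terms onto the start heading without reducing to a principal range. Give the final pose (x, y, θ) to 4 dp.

step 1: θ'=-0.7618 (R=-7.0000) → pose (5.0198, 1.8037, -0.7618)
step 2: θ'=0.7382 (R=-1.3333) → pose (3.2023, 1.8251, 0.7382)
step 3: θ'=1.7382 (R=-0.2500) → pose (3.1240, 1.5986, 1.7382)

(3.1240, 1.5986, 1.7382)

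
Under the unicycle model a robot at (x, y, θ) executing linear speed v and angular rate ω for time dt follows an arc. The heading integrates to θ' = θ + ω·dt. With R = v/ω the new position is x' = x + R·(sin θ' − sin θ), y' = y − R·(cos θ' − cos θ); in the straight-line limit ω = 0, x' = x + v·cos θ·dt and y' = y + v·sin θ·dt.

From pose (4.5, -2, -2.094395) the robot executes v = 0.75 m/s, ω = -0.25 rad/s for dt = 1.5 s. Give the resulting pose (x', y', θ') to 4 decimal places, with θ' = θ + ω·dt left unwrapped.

θ' = -2.0944 + -0.25·1.5 = -2.4694
R = v/ω = 0.75/-0.25 = -3.0000
x' = 4.5 + -3.0000·(sin -2.4694 − sin -2.0944) = 3.7700
y' = -2 − -3.0000·(cos -2.4694 − cos -2.0944) = -2.8474

(3.7700, -2.8474, -2.4694)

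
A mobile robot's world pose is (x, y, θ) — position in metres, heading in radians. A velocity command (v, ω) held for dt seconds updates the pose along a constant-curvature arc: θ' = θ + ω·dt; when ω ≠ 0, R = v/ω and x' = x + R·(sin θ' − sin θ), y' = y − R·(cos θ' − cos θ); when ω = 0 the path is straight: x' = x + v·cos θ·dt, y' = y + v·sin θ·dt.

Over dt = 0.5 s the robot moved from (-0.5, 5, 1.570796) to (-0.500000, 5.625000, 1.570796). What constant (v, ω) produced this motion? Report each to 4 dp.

Δθ = 1.570796 − 1.570796 = 0.000000
ω = Δθ/dt = 0.000000/0.5 = 0.0000
ω = 0 → v = (Δx·cos θ + Δy·sin θ)/dt = 1.2500

v = 1.2500, ω = 0.0000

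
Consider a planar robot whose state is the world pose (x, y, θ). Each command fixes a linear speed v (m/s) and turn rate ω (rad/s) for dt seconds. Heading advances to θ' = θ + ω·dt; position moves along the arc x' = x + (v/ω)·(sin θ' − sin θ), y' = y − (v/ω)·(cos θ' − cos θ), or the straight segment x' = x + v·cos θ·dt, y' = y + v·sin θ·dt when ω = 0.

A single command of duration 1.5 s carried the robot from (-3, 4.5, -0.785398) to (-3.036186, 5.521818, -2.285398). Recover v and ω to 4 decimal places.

v = -0.7500, ω = -1.0000

Δθ = -2.285398 − -0.785398 = -1.500000
ω = Δθ/dt = -1.500000/1.5 = -1.0000
R = −Δy/(cos θ' − cos θ) = 0.7500
v = R·ω = 0.7500·-1.0000 = -0.7500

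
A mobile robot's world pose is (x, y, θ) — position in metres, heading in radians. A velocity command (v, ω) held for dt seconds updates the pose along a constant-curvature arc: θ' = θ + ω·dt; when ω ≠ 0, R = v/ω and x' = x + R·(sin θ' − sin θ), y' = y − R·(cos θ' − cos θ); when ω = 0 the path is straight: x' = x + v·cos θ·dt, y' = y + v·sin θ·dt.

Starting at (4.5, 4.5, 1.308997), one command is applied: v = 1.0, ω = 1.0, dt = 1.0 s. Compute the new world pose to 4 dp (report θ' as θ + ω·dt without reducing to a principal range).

(4.2738, 5.4318, 2.3090)

θ' = 1.3090 + 1.0·1.0 = 2.3090
R = v/ω = 1.0/1.0 = 1.0000
x' = 4.5 + 1.0000·(sin 2.3090 − sin 1.3090) = 4.2738
y' = 4.5 − 1.0000·(cos 2.3090 − cos 1.3090) = 5.4318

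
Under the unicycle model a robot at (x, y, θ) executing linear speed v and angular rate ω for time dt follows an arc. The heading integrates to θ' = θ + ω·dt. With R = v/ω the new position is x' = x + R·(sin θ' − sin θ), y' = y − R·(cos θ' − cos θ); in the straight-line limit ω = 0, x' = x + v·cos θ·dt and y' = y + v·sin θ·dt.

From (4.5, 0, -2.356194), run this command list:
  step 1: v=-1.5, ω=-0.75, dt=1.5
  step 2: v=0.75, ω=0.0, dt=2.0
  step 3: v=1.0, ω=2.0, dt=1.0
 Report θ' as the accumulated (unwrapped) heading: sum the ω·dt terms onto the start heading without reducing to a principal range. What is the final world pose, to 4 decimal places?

(4.5016, 0.4550, -1.4812)

step 1: θ'=-3.4812 (R=2.0000) → pose (6.5804, 0.4716, -3.4812)
step 2: θ'=-3.4812 (straight) → pose (5.1661, 0.9712, -3.4812)
step 3: θ'=-1.4812 (R=0.5000) → pose (4.5016, 0.4550, -1.4812)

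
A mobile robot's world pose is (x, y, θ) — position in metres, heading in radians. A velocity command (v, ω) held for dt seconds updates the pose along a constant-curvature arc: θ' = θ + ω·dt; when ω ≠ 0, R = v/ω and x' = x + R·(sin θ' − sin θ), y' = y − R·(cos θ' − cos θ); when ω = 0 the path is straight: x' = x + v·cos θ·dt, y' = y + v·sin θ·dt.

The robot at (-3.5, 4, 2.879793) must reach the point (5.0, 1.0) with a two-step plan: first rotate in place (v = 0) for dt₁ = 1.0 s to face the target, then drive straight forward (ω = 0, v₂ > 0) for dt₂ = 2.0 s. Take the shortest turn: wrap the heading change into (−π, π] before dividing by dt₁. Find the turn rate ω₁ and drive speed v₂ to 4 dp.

heading to target = atan2(1−4, 5−-3.5) = -0.3393
Δθ = wrap(-0.3393 − 2.8798) = 3.0641; ω₁ = Δθ/dt₁ = 3.0641
distance = √((5−-3.5)² + (1−4)²) = 9.0139; v₂ = distance/dt₂ = 4.5069

ω₁ = 3.0641, v₂ = 4.5069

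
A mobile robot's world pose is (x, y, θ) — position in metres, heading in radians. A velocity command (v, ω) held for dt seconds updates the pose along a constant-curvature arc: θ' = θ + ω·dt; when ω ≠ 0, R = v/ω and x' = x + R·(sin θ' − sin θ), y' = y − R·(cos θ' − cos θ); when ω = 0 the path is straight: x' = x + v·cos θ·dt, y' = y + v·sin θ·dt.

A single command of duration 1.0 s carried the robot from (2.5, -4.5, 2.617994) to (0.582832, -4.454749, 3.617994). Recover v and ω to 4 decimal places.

Δθ = 3.617994 − 2.617994 = 1.000000
ω = Δθ/dt = 1.000000/1.0 = 1.0000
R = Δx/(sin θ' − sin θ) = 2.0000
v = R·ω = 2.0000·1.0000 = 2.0000

v = 2.0000, ω = 1.0000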